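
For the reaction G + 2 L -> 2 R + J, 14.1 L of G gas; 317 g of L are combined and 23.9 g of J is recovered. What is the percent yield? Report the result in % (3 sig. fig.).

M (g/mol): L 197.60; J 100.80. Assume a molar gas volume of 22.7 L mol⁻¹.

n(G) = 14.10 / 22.7 = 0.6211 mol
n(L) = 317.0 / 197.60 = 1.604 mol
n/ν for G = 0.6211/1 = 0.6211
n/ν for L = 1.604/2 = 0.8020
Smallest n/ν is G → limiting reagent.
theoretical n(J) = (1/1) × 0.6211 = 0.6211 mol → 62.61 g
% yield = 23.9 / 62.61 × 100 = 38.17 %

38.2 %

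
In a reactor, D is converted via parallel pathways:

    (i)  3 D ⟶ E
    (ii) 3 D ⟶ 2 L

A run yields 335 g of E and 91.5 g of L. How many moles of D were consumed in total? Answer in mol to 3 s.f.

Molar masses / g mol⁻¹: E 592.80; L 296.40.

n(E) = 335 / 592.80 = 0.5651 mol
n(L) = 91.5 / 296.40 = 0.3087 mol
n(D) via (i) = (3/1)×0.5651 = 1.695 mol
n(D) via (ii) = (3/2)×0.3087 = 0.4631 mol
total n(D) = 1.695 + 0.4631 = 2.158 mol

2.16 mol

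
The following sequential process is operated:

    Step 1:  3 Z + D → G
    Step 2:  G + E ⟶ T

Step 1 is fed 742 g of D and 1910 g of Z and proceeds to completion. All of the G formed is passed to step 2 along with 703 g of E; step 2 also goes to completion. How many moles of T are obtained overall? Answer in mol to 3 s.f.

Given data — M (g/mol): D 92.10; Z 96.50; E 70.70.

6.60 mol

Step 1:
n(D) = 742.0 / 92.10 = 8.056 mol
n(Z) = 1910 / 96.50 = 19.79 mol
n/ν for D = 8.056/1 = 8.056
n/ν for Z = 19.79/3 = 6.597
Smallest n/ν is Z → limiting reagent.
n(G) produced = (1/3) × 19.79 = 6.597 mol
Step 2:
n(G) available = 6.597 mol
n(E) = 703.0 / 70.70 = 9.943 mol
n/ν for G = 6.597/1 = 6.597
n/ν for E = 9.943/1 = 9.943
Smallest n/ν is G → limiting reagent.
n(T) = (1/1) × 6.597 = 6.597 mol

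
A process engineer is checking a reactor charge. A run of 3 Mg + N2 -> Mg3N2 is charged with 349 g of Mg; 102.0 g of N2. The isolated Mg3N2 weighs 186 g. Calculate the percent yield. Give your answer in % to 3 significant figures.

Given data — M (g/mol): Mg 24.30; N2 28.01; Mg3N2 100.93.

n(Mg) = 349.0 / 24.30 = 14.36 mol
n(N2) = 102.0 / 28.01 = 3.642 mol
n/ν for Mg = 14.36/3 = 4.787
n/ν for N2 = 3.642/1 = 3.642
Smallest n/ν is N2 → limiting reagent.
theoretical n(Mg3N2) = (1/1) × 3.642 = 3.642 mol → 367.6 g
% yield = 186 / 367.6 × 100 = 50.60 %

50.6 %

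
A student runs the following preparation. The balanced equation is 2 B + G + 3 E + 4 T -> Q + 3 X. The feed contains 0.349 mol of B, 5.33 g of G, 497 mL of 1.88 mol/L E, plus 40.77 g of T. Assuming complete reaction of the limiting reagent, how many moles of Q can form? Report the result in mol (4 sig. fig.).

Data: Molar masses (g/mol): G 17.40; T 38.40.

0.1745 mol

n(B) = 0.3490 mol
n(G) = 5.330 / 17.40 = 0.3063 mol
n(E) = 1.88 × 497.0/1000 = 0.9344 mol
n(T) = 40.77 / 38.40 = 1.062 mol
n/ν for B = 0.3490/2 = 0.1745
n/ν for G = 0.3063/1 = 0.3063
n/ν for E = 0.9344/3 = 0.3115
n/ν for T = 1.062/4 = 0.2655
Smallest n/ν is B → limiting reagent.
n(Q) = (1/2) × 0.3490 = 0.1745 mol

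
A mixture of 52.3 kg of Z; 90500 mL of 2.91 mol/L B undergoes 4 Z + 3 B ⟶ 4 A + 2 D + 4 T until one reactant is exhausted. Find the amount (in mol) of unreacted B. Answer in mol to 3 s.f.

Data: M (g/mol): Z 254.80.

n(Z) = 52.30×1000 / 254.80 = 205.3 mol
n(B) = 2.91 × 90500/1000 = 263.4 mol
n/ν for Z = 205.3/4 = 51.33
n/ν for B = 263.4/3 = 87.80
Smallest n/ν is Z → limiting reagent.
B consumed = (3/4) × 205.3 = 154.0 mol
B remaining = 263.4 − 154.0 = 109.4 mol

109 mol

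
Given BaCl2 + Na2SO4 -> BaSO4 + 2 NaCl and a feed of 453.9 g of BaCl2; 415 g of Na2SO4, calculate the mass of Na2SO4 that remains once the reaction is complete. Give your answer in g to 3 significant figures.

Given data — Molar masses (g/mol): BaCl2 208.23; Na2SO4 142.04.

105 g

n(BaCl2) = 453.9 / 208.23 = 2.180 mol
n(Na2SO4) = 415.0 / 142.04 = 2.922 mol
n/ν → BaCl2: 2.180, Na2SO4: 2.922; BaCl2 is limiting.
Na2SO4 consumed = (1/1) × 2.180 = 2.180 mol
Na2SO4 remaining = 2.922 − 2.180 = 0.7420 mol
mass = 0.7420 × 142.04 = 105.4 g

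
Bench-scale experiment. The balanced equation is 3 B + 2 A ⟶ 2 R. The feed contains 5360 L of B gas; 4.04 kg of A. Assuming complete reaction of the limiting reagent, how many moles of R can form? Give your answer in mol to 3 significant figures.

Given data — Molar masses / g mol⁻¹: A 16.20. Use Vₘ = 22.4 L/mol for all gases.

160 mol

n(B) = 5360 / 22.4 = 239.3 mol
n(A) = 4.040×1000 / 16.20 = 249.4 mol
n/ν for B = 239.3/3 = 79.77
n/ν for A = 249.4/2 = 124.7
Smallest n/ν is B → limiting reagent.
n(R) = (2/3) × 239.3 = 159.5 mol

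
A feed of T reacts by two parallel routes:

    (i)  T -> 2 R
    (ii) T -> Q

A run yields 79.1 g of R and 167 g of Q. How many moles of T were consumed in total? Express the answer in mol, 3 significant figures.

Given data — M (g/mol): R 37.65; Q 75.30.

n(R) = 79.1 / 37.65 = 2.101 mol
n(Q) = 167 / 75.30 = 2.218 mol
n(T) via (i) = (1/2)×2.101 = 1.051 mol
n(T) via (ii) = (1/1)×2.218 = 2.218 mol
total n(T) = 1.051 + 2.218 = 3.269 mol

3.27 mol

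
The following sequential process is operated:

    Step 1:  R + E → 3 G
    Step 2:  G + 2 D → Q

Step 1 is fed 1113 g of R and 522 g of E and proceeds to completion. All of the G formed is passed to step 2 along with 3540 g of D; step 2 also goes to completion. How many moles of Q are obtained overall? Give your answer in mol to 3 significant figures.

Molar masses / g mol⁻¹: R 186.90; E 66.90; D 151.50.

11.7 mol

Step 1:
n(R) = 1113 / 186.90 = 5.955 mol
n(E) = 522.0 / 66.90 = 7.803 mol
n/ν for R = 5.955/1 = 5.955
n/ν for E = 7.803/1 = 7.803
Smallest n/ν is R → limiting reagent.
n(G) produced = (3/1) × 5.955 = 17.87 mol
Step 2:
n(G) available = 17.87 mol
n(D) = 3540 / 151.50 = 23.37 mol
n/ν for G = 17.87/1 = 17.87
n/ν for D = 23.37/2 = 11.69
Smallest n/ν is D → limiting reagent.
n(Q) = (1/2) × 23.37 = 11.69 mol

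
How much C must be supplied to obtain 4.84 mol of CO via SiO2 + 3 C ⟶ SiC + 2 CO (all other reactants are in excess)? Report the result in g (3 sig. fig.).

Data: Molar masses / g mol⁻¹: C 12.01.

87.2 g

n(CO) = 4.840 mol
n(C) = (3/2) × 4.840 = 7.260 mol
mass = 7.260 × 12.01 = 87.19 g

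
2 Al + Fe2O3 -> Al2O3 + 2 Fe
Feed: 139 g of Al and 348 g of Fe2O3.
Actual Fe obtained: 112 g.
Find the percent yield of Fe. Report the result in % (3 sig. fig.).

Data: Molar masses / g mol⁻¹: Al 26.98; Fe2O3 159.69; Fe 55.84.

n(Al) = 139.0 / 26.98 = 5.152 mol
n(Fe2O3) = 348.0 / 159.69 = 2.179 mol
n/ν → Al: 2.576, Fe2O3: 2.179; Fe2O3 is limiting.
theoretical n(Fe) = (2/1) × 2.179 = 4.358 mol → 243.4 g
% yield = 112 / 243.4 × 100 = 46.01 %

46.0 %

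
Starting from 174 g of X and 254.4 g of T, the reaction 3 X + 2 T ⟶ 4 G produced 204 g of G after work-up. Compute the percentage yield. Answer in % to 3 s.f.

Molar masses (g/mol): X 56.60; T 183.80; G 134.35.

n(X) = 174.0 / 56.60 = 3.074 mol
n(T) = 254.4 / 183.80 = 1.384 mol
n/ν for X = 3.074/3 = 1.025
n/ν for T = 1.384/2 = 0.6920
Smallest n/ν is T → limiting reagent.
theoretical n(G) = (4/2) × 1.384 = 2.768 mol → 371.9 g
% yield = 204 / 371.9 × 100 = 54.85 %

54.9 %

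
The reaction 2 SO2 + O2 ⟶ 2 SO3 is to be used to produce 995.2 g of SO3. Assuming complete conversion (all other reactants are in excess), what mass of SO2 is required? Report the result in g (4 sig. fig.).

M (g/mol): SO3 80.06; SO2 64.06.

n(SO3) = 995.2 / 80.06 = 12.43 mol
n(SO2) = (2/2) × 12.43 = 12.43 mol
mass = 12.43 × 64.06 = 796.3 g

796.3 g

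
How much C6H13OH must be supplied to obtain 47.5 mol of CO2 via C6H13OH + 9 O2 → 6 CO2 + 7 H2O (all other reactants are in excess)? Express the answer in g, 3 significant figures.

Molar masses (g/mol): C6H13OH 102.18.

809 g

n(CO2) = 47.50 mol
n(C6H13OH) = (1/6) × 47.50 = 7.917 mol
mass = 7.917 × 102.18 = 809.0 g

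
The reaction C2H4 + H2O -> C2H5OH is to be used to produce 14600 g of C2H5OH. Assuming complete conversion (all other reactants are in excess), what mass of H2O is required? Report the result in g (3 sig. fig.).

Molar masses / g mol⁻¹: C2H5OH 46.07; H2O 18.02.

n(C2H5OH) = 14600 / 46.07 = 316.9 mol
n(H2O) = (1/1) × 316.9 = 316.9 mol
mass = 316.9 × 18.02 = 5711 g

5710 g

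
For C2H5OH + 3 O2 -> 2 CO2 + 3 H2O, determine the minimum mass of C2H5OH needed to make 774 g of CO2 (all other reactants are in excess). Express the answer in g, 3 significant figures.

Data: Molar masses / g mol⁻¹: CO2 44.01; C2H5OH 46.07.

405 g

n(CO2) = 774 / 44.01 = 17.59 mol
n(C2H5OH) = (1/2) × 17.59 = 8.795 mol
mass = 8.795 × 46.07 = 405.2 g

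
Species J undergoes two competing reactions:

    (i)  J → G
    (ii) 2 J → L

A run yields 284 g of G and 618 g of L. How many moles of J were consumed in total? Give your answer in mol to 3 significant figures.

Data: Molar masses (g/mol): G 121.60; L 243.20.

7.42 mol

n(G) = 284 / 121.60 = 2.336 mol
n(L) = 618 / 243.20 = 2.541 mol
n(J) via (i) = (1/1)×2.336 = 2.336 mol
n(J) via (ii) = (2/1)×2.541 = 5.082 mol
total n(J) = 2.336 + 5.082 = 7.418 mol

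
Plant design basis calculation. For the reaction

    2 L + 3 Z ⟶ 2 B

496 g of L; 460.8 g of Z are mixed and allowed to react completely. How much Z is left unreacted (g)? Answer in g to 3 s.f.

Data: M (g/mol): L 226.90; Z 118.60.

71.9 g

n(L) = 496.0 / 226.90 = 2.186 mol
n(Z) = 460.8 / 118.60 = 3.885 mol
n/ν for L = 2.186/2 = 1.093
n/ν for Z = 3.885/3 = 1.295
Smallest n/ν is L → limiting reagent.
Z consumed = (3/2) × 2.186 = 3.279 mol
Z remaining = 3.885 − 3.279 = 0.6060 mol
mass = 0.6060 × 118.60 = 71.87 g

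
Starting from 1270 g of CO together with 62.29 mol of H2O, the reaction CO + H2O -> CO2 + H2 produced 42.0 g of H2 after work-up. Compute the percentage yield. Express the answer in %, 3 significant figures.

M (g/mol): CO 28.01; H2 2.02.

45.9 %

n(CO) = 1270 / 28.01 = 45.34 mol
n(H2O) = 62.29 mol
n/ν → CO: 45.34, H2O: 62.29; CO is limiting.
theoretical n(H2) = (1/1) × 45.34 = 45.34 mol → 91.59 g
% yield = 42.0 / 91.59 × 100 = 45.86 %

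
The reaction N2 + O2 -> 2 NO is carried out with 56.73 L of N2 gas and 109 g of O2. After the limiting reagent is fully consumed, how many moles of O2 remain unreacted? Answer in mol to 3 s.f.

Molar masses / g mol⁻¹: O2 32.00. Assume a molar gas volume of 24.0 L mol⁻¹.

1.04 mol

n(N2) = 56.73 / 24.0 = 2.364 mol
n(O2) = 109.0 / 32.00 = 3.406 mol
n/ν for N2 = 2.364/1 = 2.364
n/ν for O2 = 3.406/1 = 3.406
Smallest n/ν is N2 → limiting reagent.
O2 consumed = (1/1) × 2.364 = 2.364 mol
O2 remaining = 3.406 − 2.364 = 1.042 mol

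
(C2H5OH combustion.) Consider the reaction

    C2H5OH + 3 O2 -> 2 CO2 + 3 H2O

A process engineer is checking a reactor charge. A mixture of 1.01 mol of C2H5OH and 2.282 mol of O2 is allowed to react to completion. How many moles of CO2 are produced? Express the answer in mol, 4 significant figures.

n(C2H5OH) = 1.010 mol
n(O2) = 2.282 mol
n/ν for C2H5OH = 1.010/1 = 1.010
n/ν for O2 = 2.282/3 = 0.7607
Smallest n/ν is O2 → limiting reagent.
n(CO2) = (2/3) × 2.282 = 1.521 mol

1.521 mol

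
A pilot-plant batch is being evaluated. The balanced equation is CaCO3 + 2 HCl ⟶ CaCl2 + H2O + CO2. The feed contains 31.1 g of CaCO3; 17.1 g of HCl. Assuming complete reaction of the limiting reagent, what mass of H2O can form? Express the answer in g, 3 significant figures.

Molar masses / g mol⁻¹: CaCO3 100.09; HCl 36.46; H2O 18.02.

n(CaCO3) = 31.10 / 100.09 = 0.3107 mol
n(HCl) = 17.10 / 36.46 = 0.4690 mol
n/ν for CaCO3 = 0.3107/1 = 0.3107
n/ν for HCl = 0.4690/2 = 0.2345
Smallest n/ν is HCl → limiting reagent.
n(H2O) = (1/2) × 0.4690 = 0.2345 mol
mass = 0.2345 × 18.02 = 4.226 g

4.23 g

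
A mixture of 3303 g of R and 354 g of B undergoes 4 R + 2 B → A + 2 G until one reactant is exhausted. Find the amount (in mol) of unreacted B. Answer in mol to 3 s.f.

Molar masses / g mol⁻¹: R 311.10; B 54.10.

n(R) = 3303 / 311.10 = 10.62 mol
n(B) = 354.0 / 54.10 = 6.543 mol
n/ν for R = 10.62/4 = 2.655
n/ν for B = 6.543/2 = 3.272
Smallest n/ν is R → limiting reagent.
B consumed = (2/4) × 10.62 = 5.310 mol
B remaining = 6.543 − 5.310 = 1.233 mol

1.23 mol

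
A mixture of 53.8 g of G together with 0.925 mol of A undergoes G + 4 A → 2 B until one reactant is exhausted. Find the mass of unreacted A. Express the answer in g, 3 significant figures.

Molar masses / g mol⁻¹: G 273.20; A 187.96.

n(G) = 53.80 / 273.20 = 0.1969 mol
n(A) = 0.9250 mol
n/ν → G: 0.1969, A: 0.2313; G is limiting.
A consumed = (4/1) × 0.1969 = 0.7876 mol
A remaining = 0.9250 − 0.7876 = 0.1374 mol
mass = 0.1374 × 187.96 = 25.83 g

25.8 g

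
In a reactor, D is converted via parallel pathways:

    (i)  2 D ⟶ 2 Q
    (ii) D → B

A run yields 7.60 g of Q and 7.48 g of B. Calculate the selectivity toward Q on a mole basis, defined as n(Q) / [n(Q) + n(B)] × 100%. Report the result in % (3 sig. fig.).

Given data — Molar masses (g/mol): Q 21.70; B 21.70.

n(Q) = 7.60 / 21.70 = 0.3502 mol
n(B) = 7.48 / 21.70 = 0.3447 mol
selectivity = 0.3502/(0.3502+0.3447) × 100 = 50.40 %

50.4 %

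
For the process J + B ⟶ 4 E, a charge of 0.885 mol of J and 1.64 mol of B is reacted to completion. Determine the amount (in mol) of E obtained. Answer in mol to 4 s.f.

n(J) = 0.8850 mol
n(B) = 1.640 mol
n/ν for J = 0.8850/1 = 0.8850
n/ν for B = 1.640/1 = 1.640
Smallest n/ν is J → limiting reagent.
n(E) = (4/1) × 0.8850 = 3.540 mol

3.540 mol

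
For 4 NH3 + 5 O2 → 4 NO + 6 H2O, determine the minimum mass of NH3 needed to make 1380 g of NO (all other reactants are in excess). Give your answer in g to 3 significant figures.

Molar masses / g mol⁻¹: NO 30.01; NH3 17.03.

n(NO) = 1380 / 30.01 = 45.98 mol
n(NH3) = (4/4) × 45.98 = 45.98 mol
mass = 45.98 × 17.03 = 783.0 g

783 g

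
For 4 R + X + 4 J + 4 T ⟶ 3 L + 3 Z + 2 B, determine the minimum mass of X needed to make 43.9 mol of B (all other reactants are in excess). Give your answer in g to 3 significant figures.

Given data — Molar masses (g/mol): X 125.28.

2750 g

n(B) = 43.90 mol
n(X) = (1/2) × 43.90 = 21.95 mol
mass = 21.95 × 125.28 = 2750 g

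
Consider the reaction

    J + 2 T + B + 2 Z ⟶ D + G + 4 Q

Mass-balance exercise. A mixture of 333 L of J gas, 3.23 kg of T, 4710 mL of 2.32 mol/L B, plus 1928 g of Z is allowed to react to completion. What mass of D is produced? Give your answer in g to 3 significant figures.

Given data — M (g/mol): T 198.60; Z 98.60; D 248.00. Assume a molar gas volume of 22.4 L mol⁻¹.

2020 g

n(J) = 333.0 / 22.4 = 14.87 mol
n(T) = 3.230×1000 / 198.60 = 16.26 mol
n(B) = 2.32 × 4710/1000 = 10.93 mol
n(Z) = 1928 / 98.60 = 19.55 mol
n/ν for J = 14.87/1 = 14.87
n/ν for T = 16.26/2 = 8.130
n/ν for B = 10.93/1 = 10.93
n/ν for Z = 19.55/2 = 9.775
Smallest n/ν is T → limiting reagent.
n(D) = (1/2) × 16.26 = 8.130 mol
mass = 8.130 × 248.00 = 2016 g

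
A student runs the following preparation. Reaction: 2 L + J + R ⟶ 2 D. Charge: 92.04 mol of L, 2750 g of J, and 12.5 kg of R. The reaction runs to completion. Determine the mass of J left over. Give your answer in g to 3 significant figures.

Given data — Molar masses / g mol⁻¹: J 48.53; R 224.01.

517 g

n(L) = 92.04 mol
n(J) = 2750 / 48.53 = 56.67 mol
n(R) = 12.50×1000 / 224.01 = 55.80 mol
n/ν for L = 92.04/2 = 46.02
n/ν for J = 56.67/1 = 56.67
n/ν for R = 55.80/1 = 55.80
Smallest n/ν is L → limiting reagent.
J consumed = (1/2) × 92.04 = 46.02 mol
J remaining = 56.67 − 46.02 = 10.65 mol
mass = 10.65 × 48.53 = 516.8 g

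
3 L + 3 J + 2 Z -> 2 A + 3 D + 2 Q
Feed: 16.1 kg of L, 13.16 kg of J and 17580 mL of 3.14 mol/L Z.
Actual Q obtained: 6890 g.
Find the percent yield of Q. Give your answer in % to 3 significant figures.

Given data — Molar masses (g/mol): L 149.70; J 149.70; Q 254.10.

49.1 %

n(L) = 16.10×1000 / 149.70 = 107.5 mol
n(J) = 13.16×1000 / 149.70 = 87.91 mol
n(Z) = 3.14 × 17580/1000 = 55.20 mol
n/ν → L: 35.83, J: 29.30, Z: 27.60; Z is limiting.
theoretical n(Q) = (2/2) × 55.20 = 55.20 mol → 14030 g
% yield = 6890 / 14030 × 100 = 49.11 %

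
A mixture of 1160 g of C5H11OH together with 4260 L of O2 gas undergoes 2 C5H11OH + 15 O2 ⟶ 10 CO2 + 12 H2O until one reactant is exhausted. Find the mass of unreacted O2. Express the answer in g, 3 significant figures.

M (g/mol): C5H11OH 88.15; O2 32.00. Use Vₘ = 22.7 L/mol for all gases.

2850 g

n(C5H11OH) = 1160 / 88.15 = 13.16 mol
n(O2) = 4260 / 22.7 = 187.7 mol
n/ν for C5H11OH = 13.16/2 = 6.580
n/ν for O2 = 187.7/15 = 12.51
Smallest n/ν is C5H11OH → limiting reagent.
O2 consumed = (15/2) × 13.16 = 98.70 mol
O2 remaining = 187.7 − 98.70 = 89.00 mol
mass = 89.00 × 32.00 = 2848 g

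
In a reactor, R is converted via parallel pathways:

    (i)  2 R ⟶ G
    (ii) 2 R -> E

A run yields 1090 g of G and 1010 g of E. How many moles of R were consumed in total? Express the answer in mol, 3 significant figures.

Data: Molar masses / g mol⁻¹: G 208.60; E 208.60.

20.1 mol

n(G) = 1090 / 208.60 = 5.225 mol
n(E) = 1010 / 208.60 = 4.842 mol
n(R) via (i) = (2/1)×5.225 = 10.45 mol
n(R) via (ii) = (2/1)×4.842 = 9.684 mol
total n(R) = 10.45 + 9.684 = 20.13 mol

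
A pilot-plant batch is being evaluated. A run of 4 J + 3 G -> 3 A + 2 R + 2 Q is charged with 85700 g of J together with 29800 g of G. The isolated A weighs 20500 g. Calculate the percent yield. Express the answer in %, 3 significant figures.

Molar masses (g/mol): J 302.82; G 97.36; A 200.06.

48.3 %

n(J) = 85700 / 302.82 = 283.0 mol
n(G) = 29800 / 97.36 = 306.1 mol
n/ν for J = 283.0/4 = 70.75
n/ν for G = 306.1/3 = 102.0
Smallest n/ν is J → limiting reagent.
theoretical n(A) = (3/4) × 283.0 = 212.3 mol → 42470 g
% yield = 20500 / 42470 × 100 = 48.27 %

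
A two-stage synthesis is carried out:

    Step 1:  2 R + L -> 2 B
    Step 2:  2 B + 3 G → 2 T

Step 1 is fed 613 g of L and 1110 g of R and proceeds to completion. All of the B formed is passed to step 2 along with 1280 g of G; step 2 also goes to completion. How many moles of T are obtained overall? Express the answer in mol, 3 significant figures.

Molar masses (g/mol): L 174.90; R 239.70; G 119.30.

Step 1:
n(L) = 613.0 / 174.90 = 3.505 mol
n(R) = 1110 / 239.70 = 4.631 mol
n/ν for L = 3.505/1 = 3.505
n/ν for R = 4.631/2 = 2.316
Smallest n/ν is R → limiting reagent.
n(B) produced = (2/2) × 4.631 = 4.631 mol
Step 2:
n(B) available = 4.631 mol
n(G) = 1280 / 119.30 = 10.73 mol
n/ν for B = 4.631/2 = 2.316
n/ν for G = 10.73/3 = 3.577
Smallest n/ν is B → limiting reagent.
n(T) = (2/2) × 4.631 = 4.631 mol

4.63 mol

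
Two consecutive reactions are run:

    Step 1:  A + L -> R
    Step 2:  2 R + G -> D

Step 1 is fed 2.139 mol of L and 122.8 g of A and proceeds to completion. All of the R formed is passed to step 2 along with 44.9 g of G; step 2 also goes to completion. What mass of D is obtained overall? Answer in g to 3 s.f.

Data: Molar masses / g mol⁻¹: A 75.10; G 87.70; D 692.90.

Step 1:
n(L) = 2.139 mol
n(A) = 122.8 / 75.10 = 1.635 mol
n/ν for L = 2.139/1 = 2.139
n/ν for A = 1.635/1 = 1.635
Smallest n/ν is A → limiting reagent.
n(R) produced = (1/1) × 1.635 = 1.635 mol
Step 2:
n(R) available = 1.635 mol
n(G) = 44.90 / 87.70 = 0.5120 mol
n/ν for R = 1.635/2 = 0.8175
n/ν for G = 0.5120/1 = 0.5120
Smallest n/ν is G → limiting reagent.
n(D) = (1/1) × 0.5120 = 0.5120 mol
mass = 0.5120 × 692.90 = 354.8 g

355 g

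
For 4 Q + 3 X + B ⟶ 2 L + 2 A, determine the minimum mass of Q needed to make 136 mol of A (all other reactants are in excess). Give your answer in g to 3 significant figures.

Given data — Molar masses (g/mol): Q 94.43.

25700 g

n(A) = 136.0 mol
n(Q) = (4/2) × 136.0 = 272.0 mol
mass = 272.0 × 94.43 = 25680 g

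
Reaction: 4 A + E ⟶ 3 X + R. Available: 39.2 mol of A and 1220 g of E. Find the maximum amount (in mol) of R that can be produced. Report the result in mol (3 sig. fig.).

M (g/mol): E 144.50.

8.44 mol

n(A) = 39.20 mol
n(E) = 1220 / 144.50 = 8.443 mol
n/ν for A = 39.20/4 = 9.800
n/ν for E = 8.443/1 = 8.443
Smallest n/ν is E → limiting reagent.
n(R) = (1/1) × 8.443 = 8.443 mol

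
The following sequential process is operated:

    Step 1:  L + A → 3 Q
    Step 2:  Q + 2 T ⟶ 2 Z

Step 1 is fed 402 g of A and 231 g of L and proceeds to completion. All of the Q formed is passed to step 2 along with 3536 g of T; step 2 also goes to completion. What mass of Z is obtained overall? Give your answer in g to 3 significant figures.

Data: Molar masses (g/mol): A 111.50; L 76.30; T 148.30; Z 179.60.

3260 g

Step 1:
n(A) = 402.0 / 111.50 = 3.605 mol
n(L) = 231.0 / 76.30 = 3.028 mol
n/ν for A = 3.605/1 = 3.605
n/ν for L = 3.028/1 = 3.028
Smallest n/ν is L → limiting reagent.
n(Q) produced = (3/1) × 3.028 = 9.084 mol
Step 2:
n(Q) available = 9.084 mol
n(T) = 3536 / 148.30 = 23.84 mol
n/ν for Q = 9.084/1 = 9.084
n/ν for T = 23.84/2 = 11.92
Smallest n/ν is Q → limiting reagent.
n(Z) = (2/1) × 9.084 = 18.17 mol
mass = 18.17 × 179.60 = 3263 g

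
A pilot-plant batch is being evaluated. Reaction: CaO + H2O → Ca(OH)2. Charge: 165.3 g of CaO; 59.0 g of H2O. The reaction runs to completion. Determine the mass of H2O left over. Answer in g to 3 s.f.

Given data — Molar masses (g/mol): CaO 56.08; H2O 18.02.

n(CaO) = 165.3 / 56.08 = 2.948 mol
n(H2O) = 59.00 / 18.02 = 3.274 mol
n/ν for CaO = 2.948/1 = 2.948
n/ν for H2O = 3.274/1 = 3.274
Smallest n/ν is CaO → limiting reagent.
H2O consumed = (1/1) × 2.948 = 2.948 mol
H2O remaining = 3.274 − 2.948 = 0.3260 mol
mass = 0.3260 × 18.02 = 5.875 g

5.88 g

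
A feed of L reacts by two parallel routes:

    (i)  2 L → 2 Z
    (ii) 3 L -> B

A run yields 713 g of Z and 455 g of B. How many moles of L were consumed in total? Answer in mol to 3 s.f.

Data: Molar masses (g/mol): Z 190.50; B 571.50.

6.13 mol

n(Z) = 713 / 190.50 = 3.743 mol
n(B) = 455 / 571.50 = 0.7962 mol
n(L) via (i) = (2/2)×3.743 = 3.743 mol
n(L) via (ii) = (3/1)×0.7962 = 2.389 mol
total n(L) = 3.743 + 2.389 = 6.132 mol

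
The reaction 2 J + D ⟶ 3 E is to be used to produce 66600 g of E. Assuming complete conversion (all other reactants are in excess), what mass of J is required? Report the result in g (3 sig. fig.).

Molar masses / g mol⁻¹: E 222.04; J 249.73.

n(E) = 66600 / 222.04 = 299.9 mol
n(J) = (2/3) × 299.9 = 199.9 mol
mass = 199.9 × 249.73 = 49920 g

49900 g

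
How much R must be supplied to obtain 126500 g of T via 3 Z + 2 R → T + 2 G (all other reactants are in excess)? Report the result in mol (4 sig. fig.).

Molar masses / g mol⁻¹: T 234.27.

1080 mol

n(T) = 126500 / 234.27 = 540.0 mol
n(R) = (2/1) × 540.0 = 1080 mol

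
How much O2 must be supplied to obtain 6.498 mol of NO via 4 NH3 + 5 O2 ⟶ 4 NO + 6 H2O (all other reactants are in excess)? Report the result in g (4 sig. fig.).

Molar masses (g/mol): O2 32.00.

259.9 g

n(NO) = 6.498 mol
n(O2) = (5/4) × 6.498 = 8.123 mol
mass = 8.123 × 32.00 = 259.9 g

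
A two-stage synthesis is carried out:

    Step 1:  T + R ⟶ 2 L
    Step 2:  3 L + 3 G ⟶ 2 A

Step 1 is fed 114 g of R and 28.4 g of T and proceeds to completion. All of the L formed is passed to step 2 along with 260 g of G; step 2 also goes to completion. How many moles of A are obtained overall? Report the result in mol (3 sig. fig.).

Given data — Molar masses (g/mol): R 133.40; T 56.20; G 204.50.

Step 1:
n(R) = 114.0 / 133.40 = 0.8546 mol
n(T) = 28.40 / 56.20 = 0.5053 mol
n/ν for R = 0.8546/1 = 0.8546
n/ν for T = 0.5053/1 = 0.5053
Smallest n/ν is T → limiting reagent.
n(L) produced = (2/1) × 0.5053 = 1.011 mol
Step 2:
n(L) available = 1.011 mol
n(G) = 260.0 / 204.50 = 1.271 mol
n/ν for L = 1.011/3 = 0.3370
n/ν for G = 1.271/3 = 0.4237
Smallest n/ν is L → limiting reagent.
n(A) = (2/3) × 1.011 = 0.6740 mol

0.674 mol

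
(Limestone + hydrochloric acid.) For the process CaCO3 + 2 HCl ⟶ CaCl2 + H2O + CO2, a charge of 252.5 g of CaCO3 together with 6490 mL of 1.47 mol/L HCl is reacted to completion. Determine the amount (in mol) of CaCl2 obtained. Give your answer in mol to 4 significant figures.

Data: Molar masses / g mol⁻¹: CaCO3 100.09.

n(CaCO3) = 252.5 / 100.09 = 2.523 mol
n(HCl) = 1.47 × 6490/1000 = 9.540 mol
n/ν → CaCO3: 2.523, HCl: 4.770; CaCO3 is limiting.
n(CaCl2) = (1/1) × 2.523 = 2.523 mol

2.523 mol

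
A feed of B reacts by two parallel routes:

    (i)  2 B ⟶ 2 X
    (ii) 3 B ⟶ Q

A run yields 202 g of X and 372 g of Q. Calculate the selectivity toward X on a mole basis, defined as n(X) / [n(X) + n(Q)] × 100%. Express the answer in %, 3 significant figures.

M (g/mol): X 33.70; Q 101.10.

62.0 %

n(X) = 202 / 33.70 = 5.994 mol
n(Q) = 372 / 101.10 = 3.680 mol
selectivity = 5.994/(5.994+3.680) × 100 = 61.96 %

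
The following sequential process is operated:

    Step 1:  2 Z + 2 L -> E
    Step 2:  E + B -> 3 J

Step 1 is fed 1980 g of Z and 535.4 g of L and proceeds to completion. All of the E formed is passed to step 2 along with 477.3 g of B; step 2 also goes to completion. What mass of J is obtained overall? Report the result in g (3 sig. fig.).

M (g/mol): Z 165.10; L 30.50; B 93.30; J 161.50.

2480 g

Step 1:
n(Z) = 1980 / 165.10 = 11.99 mol
n(L) = 535.4 / 30.50 = 17.55 mol
n/ν for Z = 11.99/2 = 5.995
n/ν for L = 17.55/2 = 8.775
Smallest n/ν is Z → limiting reagent.
n(E) produced = (1/2) × 11.99 = 5.995 mol
Step 2:
n(E) available = 5.995 mol
n(B) = 477.3 / 93.30 = 5.116 mol
n/ν for E = 5.995/1 = 5.995
n/ν for B = 5.116/1 = 5.116
Smallest n/ν is B → limiting reagent.
n(J) = (3/1) × 5.116 = 15.35 mol
mass = 15.35 × 161.50 = 2479 g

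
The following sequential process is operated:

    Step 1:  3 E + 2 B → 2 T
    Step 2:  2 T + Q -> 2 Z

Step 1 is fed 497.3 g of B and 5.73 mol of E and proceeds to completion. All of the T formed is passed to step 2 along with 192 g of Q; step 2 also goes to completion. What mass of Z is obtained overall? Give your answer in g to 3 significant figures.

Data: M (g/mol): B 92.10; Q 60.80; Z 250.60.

Step 1:
n(B) = 497.3 / 92.10 = 5.400 mol
n(E) = 5.730 mol
n/ν for B = 5.400/2 = 2.700
n/ν for E = 5.730/3 = 1.910
Smallest n/ν is E → limiting reagent.
n(T) produced = (2/3) × 5.730 = 3.820 mol
Step 2:
n(T) available = 3.820 mol
n(Q) = 192.0 / 60.80 = 3.158 mol
n/ν for T = 3.820/2 = 1.910
n/ν for Q = 3.158/1 = 3.158
Smallest n/ν is T → limiting reagent.
n(Z) = (2/2) × 3.820 = 3.820 mol
mass = 3.820 × 250.60 = 957.3 g

957 g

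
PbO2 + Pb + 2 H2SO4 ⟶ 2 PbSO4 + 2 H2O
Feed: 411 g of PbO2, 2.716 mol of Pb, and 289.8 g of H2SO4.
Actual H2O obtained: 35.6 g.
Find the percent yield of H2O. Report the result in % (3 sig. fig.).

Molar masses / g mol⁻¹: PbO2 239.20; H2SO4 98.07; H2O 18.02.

n(PbO2) = 411.0 / 239.20 = 1.718 mol
n(Pb) = 2.716 mol
n(H2SO4) = 289.8 / 98.07 = 2.955 mol
n/ν for PbO2 = 1.718/1 = 1.718
n/ν for Pb = 2.716/1 = 2.716
n/ν for H2SO4 = 2.955/2 = 1.478
Smallest n/ν is H2SO4 → limiting reagent.
theoretical n(H2O) = (2/2) × 2.955 = 2.955 mol → 53.25 g
% yield = 35.6 / 53.25 × 100 = 66.85 %

66.9 %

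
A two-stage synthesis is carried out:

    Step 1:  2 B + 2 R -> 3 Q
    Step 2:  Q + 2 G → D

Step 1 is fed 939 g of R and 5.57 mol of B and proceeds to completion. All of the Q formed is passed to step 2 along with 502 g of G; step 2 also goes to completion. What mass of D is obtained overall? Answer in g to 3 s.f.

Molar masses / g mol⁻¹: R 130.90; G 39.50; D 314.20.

2000 g

Step 1:
n(R) = 939.0 / 130.90 = 7.173 mol
n(B) = 5.570 mol
n/ν for R = 7.173/2 = 3.587
n/ν for B = 5.570/2 = 2.785
Smallest n/ν is B → limiting reagent.
n(Q) produced = (3/2) × 5.570 = 8.355 mol
Step 2:
n(Q) available = 8.355 mol
n(G) = 502.0 / 39.50 = 12.71 mol
n/ν for Q = 8.355/1 = 8.355
n/ν for G = 12.71/2 = 6.355
Smallest n/ν is G → limiting reagent.
n(D) = (1/2) × 12.71 = 6.355 mol
mass = 6.355 × 314.20 = 1997 g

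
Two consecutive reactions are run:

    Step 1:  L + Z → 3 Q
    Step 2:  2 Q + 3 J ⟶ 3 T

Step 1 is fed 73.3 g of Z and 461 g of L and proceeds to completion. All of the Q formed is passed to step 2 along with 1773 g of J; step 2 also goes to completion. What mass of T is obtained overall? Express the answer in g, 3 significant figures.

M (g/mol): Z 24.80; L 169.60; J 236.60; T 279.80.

2100 g

Step 1:
n(Z) = 73.30 / 24.80 = 2.956 mol
n(L) = 461.0 / 169.60 = 2.718 mol
n/ν for Z = 2.956/1 = 2.956
n/ν for L = 2.718/1 = 2.718
Smallest n/ν is L → limiting reagent.
n(Q) produced = (3/1) × 2.718 = 8.154 mol
Step 2:
n(Q) available = 8.154 mol
n(J) = 1773 / 236.60 = 7.494 mol
n/ν for Q = 8.154/2 = 4.077
n/ν for J = 7.494/3 = 2.498
Smallest n/ν is J → limiting reagent.
n(T) = (3/3) × 7.494 = 7.494 mol
mass = 7.494 × 279.80 = 2097 g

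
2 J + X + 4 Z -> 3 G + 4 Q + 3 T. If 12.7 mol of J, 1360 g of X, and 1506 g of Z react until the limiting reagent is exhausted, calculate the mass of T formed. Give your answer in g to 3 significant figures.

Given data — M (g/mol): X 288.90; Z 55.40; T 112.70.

n(J) = 12.70 mol
n(X) = 1360 / 288.90 = 4.708 mol
n(Z) = 1506 / 55.40 = 27.18 mol
n/ν for J = 12.70/2 = 6.350
n/ν for X = 4.708/1 = 4.708
n/ν for Z = 27.18/4 = 6.795
Smallest n/ν is X → limiting reagent.
n(T) = (3/1) × 4.708 = 14.12 mol
mass = 14.12 × 112.70 = 1591 g

1590 g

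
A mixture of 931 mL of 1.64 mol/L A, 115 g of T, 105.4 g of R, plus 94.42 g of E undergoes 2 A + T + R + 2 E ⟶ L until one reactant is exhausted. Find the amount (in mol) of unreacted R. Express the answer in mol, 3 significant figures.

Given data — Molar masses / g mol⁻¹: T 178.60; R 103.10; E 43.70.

0.378 mol

n(A) = 1.64 × 931.0/1000 = 1.527 mol
n(T) = 115.0 / 178.60 = 0.6439 mol
n(R) = 105.4 / 103.10 = 1.022 mol
n(E) = 94.42 / 43.70 = 2.161 mol
n/ν for A = 1.527/2 = 0.7635
n/ν for T = 0.6439/1 = 0.6439
n/ν for R = 1.022/1 = 1.022
n/ν for E = 2.161/2 = 1.081
Smallest n/ν is T → limiting reagent.
R consumed = (1/1) × 0.6439 = 0.6439 mol
R remaining = 1.022 − 0.6439 = 0.3781 mol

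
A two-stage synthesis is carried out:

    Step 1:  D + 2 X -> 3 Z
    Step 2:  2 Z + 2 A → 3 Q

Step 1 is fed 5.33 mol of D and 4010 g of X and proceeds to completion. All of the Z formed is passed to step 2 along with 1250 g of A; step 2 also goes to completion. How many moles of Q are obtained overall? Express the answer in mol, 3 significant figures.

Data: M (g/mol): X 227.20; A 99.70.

18.8 mol

Step 1:
n(D) = 5.330 mol
n(X) = 4010 / 227.20 = 17.65 mol
n/ν for D = 5.330/1 = 5.330
n/ν for X = 17.65/2 = 8.825
Smallest n/ν is D → limiting reagent.
n(Z) produced = (3/1) × 5.330 = 15.99 mol
Step 2:
n(Z) available = 15.99 mol
n(A) = 1250 / 99.70 = 12.54 mol
n/ν for Z = 15.99/2 = 7.995
n/ν for A = 12.54/2 = 6.270
Smallest n/ν is A → limiting reagent.
n(Q) = (3/2) × 12.54 = 18.81 mol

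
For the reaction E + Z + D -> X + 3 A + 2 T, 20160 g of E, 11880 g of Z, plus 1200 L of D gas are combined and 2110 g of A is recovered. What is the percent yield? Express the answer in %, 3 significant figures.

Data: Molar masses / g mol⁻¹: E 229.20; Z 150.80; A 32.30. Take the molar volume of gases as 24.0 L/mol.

n(E) = 20160 / 229.20 = 87.96 mol
n(Z) = 11880 / 150.80 = 78.78 mol
n(D) = 1200 / 24.0 = 50.00 mol
n/ν for E = 87.96/1 = 87.96
n/ν for Z = 78.78/1 = 78.78
n/ν for D = 50.00/1 = 50.00
Smallest n/ν is D → limiting reagent.
theoretical n(A) = (3/1) × 50.00 = 150.0 mol → 4845 g
% yield = 2110 / 4845 × 100 = 43.55 %

43.6 %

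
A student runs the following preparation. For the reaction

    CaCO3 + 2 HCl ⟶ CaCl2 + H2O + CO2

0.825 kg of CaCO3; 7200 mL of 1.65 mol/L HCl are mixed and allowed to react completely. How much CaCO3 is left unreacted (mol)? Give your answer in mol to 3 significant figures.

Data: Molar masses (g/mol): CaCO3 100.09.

n(CaCO3) = 0.8250×1000 / 100.09 = 8.243 mol
n(HCl) = 1.65 × 7200/1000 = 11.88 mol
n/ν for CaCO3 = 8.243/1 = 8.243
n/ν for HCl = 11.88/2 = 5.940
Smallest n/ν is HCl → limiting reagent.
CaCO3 consumed = (1/2) × 11.88 = 5.940 mol
CaCO3 remaining = 8.243 − 5.940 = 2.303 mol

2.30 mol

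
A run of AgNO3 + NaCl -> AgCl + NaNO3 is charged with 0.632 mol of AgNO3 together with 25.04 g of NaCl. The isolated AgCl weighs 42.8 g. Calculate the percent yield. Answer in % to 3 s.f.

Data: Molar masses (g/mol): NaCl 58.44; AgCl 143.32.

69.7 %

n(AgNO3) = 0.6320 mol
n(NaCl) = 25.04 / 58.44 = 0.4285 mol
n/ν for AgNO3 = 0.6320/1 = 0.6320
n/ν for NaCl = 0.4285/1 = 0.4285
Smallest n/ν is NaCl → limiting reagent.
theoretical n(AgCl) = (1/1) × 0.4285 = 0.4285 mol → 61.41 g
% yield = 42.8 / 61.41 × 100 = 69.70 %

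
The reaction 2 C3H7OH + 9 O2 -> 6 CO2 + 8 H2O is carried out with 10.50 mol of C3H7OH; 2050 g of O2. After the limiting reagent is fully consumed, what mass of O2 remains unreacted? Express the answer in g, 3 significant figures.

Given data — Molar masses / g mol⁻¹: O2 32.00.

n(C3H7OH) = 10.50 mol
n(O2) = 2050 / 32.00 = 64.06 mol
n/ν → C3H7OH: 5.250, O2: 7.118; C3H7OH is limiting.
O2 consumed = (9/2) × 10.50 = 47.25 mol
O2 remaining = 64.06 − 47.25 = 16.81 mol
mass = 16.81 × 32.00 = 537.9 g

538 g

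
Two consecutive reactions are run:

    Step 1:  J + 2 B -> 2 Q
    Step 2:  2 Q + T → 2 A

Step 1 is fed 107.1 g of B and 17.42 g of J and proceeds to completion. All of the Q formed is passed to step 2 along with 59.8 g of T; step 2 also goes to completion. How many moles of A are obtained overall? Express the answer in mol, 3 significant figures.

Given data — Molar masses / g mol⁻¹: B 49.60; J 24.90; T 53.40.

1.40 mol

Step 1:
n(B) = 107.1 / 49.60 = 2.159 mol
n(J) = 17.42 / 24.90 = 0.6996 mol
n/ν for B = 2.159/2 = 1.080
n/ν for J = 0.6996/1 = 0.6996
Smallest n/ν is J → limiting reagent.
n(Q) produced = (2/1) × 0.6996 = 1.399 mol
Step 2:
n(Q) available = 1.399 mol
n(T) = 59.80 / 53.40 = 1.120 mol
n/ν for Q = 1.399/2 = 0.6995
n/ν for T = 1.120/1 = 1.120
Smallest n/ν is Q → limiting reagent.
n(A) = (2/2) × 1.399 = 1.399 mol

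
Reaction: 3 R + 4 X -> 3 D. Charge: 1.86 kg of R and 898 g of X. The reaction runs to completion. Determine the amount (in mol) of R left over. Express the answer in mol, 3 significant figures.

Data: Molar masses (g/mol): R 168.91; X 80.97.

2.69 mol

n(R) = 1.860×1000 / 168.91 = 11.01 mol
n(X) = 898.0 / 80.97 = 11.09 mol
n/ν → R: 3.670, X: 2.773; X is limiting.
R consumed = (3/4) × 11.09 = 8.318 mol
R remaining = 11.01 − 8.318 = 2.692 mol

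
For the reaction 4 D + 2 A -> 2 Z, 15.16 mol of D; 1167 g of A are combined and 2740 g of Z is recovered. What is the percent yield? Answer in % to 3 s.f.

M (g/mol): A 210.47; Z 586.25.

n(D) = 15.16 mol
n(A) = 1167 / 210.47 = 5.545 mol
n/ν for D = 15.16/4 = 3.790
n/ν for A = 5.545/2 = 2.773
Smallest n/ν is A → limiting reagent.
theoretical n(Z) = (2/2) × 5.545 = 5.545 mol → 3251 g
% yield = 2740 / 3251 × 100 = 84.28 %

84.3 %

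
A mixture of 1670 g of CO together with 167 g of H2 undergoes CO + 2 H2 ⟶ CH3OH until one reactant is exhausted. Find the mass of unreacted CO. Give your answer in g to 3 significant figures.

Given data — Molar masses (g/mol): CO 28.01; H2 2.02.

n(CO) = 1670 / 28.01 = 59.62 mol
n(H2) = 167.0 / 2.02 = 82.67 mol
n/ν for CO = 59.62/1 = 59.62
n/ν for H2 = 82.67/2 = 41.34
Smallest n/ν is H2 → limiting reagent.
CO consumed = (1/2) × 82.67 = 41.34 mol
CO remaining = 59.62 − 41.34 = 18.28 mol
mass = 18.28 × 28.01 = 512.0 g

512 g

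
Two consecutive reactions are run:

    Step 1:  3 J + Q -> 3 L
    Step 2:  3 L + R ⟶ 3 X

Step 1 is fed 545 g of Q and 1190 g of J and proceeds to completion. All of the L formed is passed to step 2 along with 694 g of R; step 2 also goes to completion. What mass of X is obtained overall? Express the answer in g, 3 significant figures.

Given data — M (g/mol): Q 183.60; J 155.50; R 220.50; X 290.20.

2220 g

Step 1:
n(Q) = 545.0 / 183.60 = 2.968 mol
n(J) = 1190 / 155.50 = 7.653 mol
n/ν → Q: 2.968, J: 2.551; J is limiting.
n(L) produced = (3/3) × 7.653 = 7.653 mol
Step 2:
n(L) available = 7.653 mol
n(R) = 694.0 / 220.50 = 3.147 mol
n/ν → L: 2.551, R: 3.147; L is limiting.
n(X) = (3/3) × 7.653 = 7.653 mol
mass = 7.653 × 290.20 = 2221 g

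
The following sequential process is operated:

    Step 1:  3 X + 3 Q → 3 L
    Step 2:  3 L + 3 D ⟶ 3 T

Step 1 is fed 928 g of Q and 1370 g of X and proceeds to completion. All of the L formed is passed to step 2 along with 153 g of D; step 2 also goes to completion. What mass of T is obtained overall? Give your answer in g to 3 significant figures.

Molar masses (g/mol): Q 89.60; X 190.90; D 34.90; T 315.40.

1380 g

Step 1:
n(Q) = 928.0 / 89.60 = 10.36 mol
n(X) = 1370 / 190.90 = 7.177 mol
n/ν for Q = 10.36/3 = 3.453
n/ν for X = 7.177/3 = 2.392
Smallest n/ν is X → limiting reagent.
n(L) produced = (3/3) × 7.177 = 7.177 mol
Step 2:
n(L) available = 7.177 mol
n(D) = 153.0 / 34.90 = 4.384 mol
n/ν for L = 7.177/3 = 2.392
n/ν for D = 4.384/3 = 1.461
Smallest n/ν is D → limiting reagent.
n(T) = (3/3) × 4.384 = 4.384 mol
mass = 4.384 × 315.40 = 1383 g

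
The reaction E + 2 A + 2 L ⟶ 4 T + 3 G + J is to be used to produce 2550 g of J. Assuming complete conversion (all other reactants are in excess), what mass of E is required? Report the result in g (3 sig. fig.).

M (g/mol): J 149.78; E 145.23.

n(J) = 2550 / 149.78 = 17.02 mol
n(E) = (1/1) × 17.02 = 17.02 mol
mass = 17.02 × 145.23 = 2472 g

2470 g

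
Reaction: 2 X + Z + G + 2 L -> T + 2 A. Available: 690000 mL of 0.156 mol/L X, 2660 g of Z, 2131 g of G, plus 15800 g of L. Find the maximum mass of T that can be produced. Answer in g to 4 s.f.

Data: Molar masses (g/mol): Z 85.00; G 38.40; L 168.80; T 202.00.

6321 g

n(X) = 0.156 × 690000/1000 = 107.6 mol
n(Z) = 2660 / 85.00 = 31.29 mol
n(G) = 2131 / 38.40 = 55.49 mol
n(L) = 15800 / 168.80 = 93.60 mol
n/ν for X = 107.6/2 = 53.80
n/ν for Z = 31.29/1 = 31.29
n/ν for G = 55.49/1 = 55.49
n/ν for L = 93.60/2 = 46.80
Smallest n/ν is Z → limiting reagent.
n(T) = (1/1) × 31.29 = 31.29 mol
mass = 31.29 × 202.00 = 6321 g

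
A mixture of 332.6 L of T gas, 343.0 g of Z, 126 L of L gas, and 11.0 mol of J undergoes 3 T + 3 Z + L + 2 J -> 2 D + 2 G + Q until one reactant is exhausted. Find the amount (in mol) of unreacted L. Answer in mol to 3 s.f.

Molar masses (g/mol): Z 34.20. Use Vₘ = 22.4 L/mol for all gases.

2.28 mol

n(T) = 332.6 / 22.4 = 14.85 mol
n(Z) = 343.0 / 34.20 = 10.03 mol
n(L) = 126.0 / 22.4 = 5.625 mol
n(J) = 11.00 mol
n/ν for T = 14.85/3 = 4.950
n/ν for Z = 10.03/3 = 3.343
n/ν for L = 5.625/1 = 5.625
n/ν for J = 11.00/2 = 5.500
Smallest n/ν is Z → limiting reagent.
L consumed = (1/3) × 10.03 = 3.343 mol
L remaining = 5.625 − 3.343 = 2.282 mol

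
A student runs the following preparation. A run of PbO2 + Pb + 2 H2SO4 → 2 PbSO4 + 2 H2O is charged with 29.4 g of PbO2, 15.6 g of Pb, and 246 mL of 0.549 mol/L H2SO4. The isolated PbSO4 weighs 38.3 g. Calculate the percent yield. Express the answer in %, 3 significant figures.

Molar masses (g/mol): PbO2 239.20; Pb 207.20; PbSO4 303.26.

n(PbO2) = 29.40 / 239.20 = 0.1229 mol
n(Pb) = 15.60 / 207.20 = 0.07529 mol
n(H2SO4) = 0.549 × 246.0/1000 = 0.1351 mol
n/ν for PbO2 = 0.1229/1 = 0.1229
n/ν for Pb = 0.07529/1 = 0.07529
n/ν for H2SO4 = 0.1351/2 = 0.06755
Smallest n/ν is H2SO4 → limiting reagent.
theoretical n(PbSO4) = (2/2) × 0.1351 = 0.1351 mol → 40.97 g
% yield = 38.3 / 40.97 × 100 = 93.48 %

93.5 %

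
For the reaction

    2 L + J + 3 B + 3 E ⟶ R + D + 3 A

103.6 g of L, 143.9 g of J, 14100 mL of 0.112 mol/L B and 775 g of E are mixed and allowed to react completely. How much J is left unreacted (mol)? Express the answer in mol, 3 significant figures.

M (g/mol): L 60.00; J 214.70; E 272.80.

0.144 mol

n(L) = 103.6 / 60.00 = 1.727 mol
n(J) = 143.9 / 214.70 = 0.6702 mol
n(B) = 0.112 × 14100/1000 = 1.579 mol
n(E) = 775.0 / 272.80 = 2.841 mol
n/ν → L: 0.8635, J: 0.6702, B: 0.5263, E: 0.9470; B is limiting.
J consumed = (1/3) × 1.579 = 0.5263 mol
J remaining = 0.6702 − 0.5263 = 0.1439 mol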